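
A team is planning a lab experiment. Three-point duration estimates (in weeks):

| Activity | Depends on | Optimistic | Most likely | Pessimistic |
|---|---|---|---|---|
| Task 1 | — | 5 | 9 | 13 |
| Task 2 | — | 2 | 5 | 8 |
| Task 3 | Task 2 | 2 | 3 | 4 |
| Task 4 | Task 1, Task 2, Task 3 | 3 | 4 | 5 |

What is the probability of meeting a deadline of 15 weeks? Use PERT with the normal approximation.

0.927

te_Task 1 = (5 + 4·9 + 13)/6 = 54/6 = 9; σ²_Task 1 = ((13−5)/6)² = 1.778
te_Task 2 = (2 + 4·5 + 8)/6 = 30/6 = 5; σ²_Task 2 = ((8−2)/6)² = 1.000
te_Task 3 = (2 + 4·3 + 4)/6 = 18/6 = 3; σ²_Task 3 = ((4−2)/6)² = 0.111
te_Task 4 = (3 + 4·4 + 5)/6 = 24/6 = 4; σ²_Task 4 = ((5−3)/6)² = 0.111

Forward pass:
ES_Task 1 = 0; EF_Task 1 = 9
ES_Task 2 = 0; EF_Task 2 = 5
ES_Task 3 = 5; EF_Task 3 = 5+3 = 8
ES_Task 4 = max(EF_Task 1=9, EF_Task 2=5, EF_Task 3=8) = 9; EF_Task 4 = 9+4 = 13
Expected project duration μ = 13 weeks. Critical path: Task 1 → Task 4.

Variance along critical path = 1.778 + 0.111 = 1.889; σ = √1.889 = 1.374 weeks.
Z = (15 − 13) / 1.374 = 1.455
P(T ≤ 15) = Φ(1.455) ≈ 0.927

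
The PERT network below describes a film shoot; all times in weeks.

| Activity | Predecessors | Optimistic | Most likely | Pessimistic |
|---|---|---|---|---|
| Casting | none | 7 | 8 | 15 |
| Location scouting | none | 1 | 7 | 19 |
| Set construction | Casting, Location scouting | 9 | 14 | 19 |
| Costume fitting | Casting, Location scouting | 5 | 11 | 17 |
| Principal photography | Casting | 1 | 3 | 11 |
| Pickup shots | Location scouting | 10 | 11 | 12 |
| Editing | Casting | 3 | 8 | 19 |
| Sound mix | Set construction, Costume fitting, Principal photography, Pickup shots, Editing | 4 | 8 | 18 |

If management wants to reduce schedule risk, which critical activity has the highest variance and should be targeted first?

te_Casting = (7 + 4·8 + 15)/6 = 54/6 = 9; σ²_Casting = ((15−7)/6)² = 1.778
te_Location scouting = (1 + 4·7 + 19)/6 = 48/6 = 8; σ²_Location scouting = ((19−1)/6)² = 9.000
te_Set construction = (9 + 4·14 + 19)/6 = 84/6 = 14; σ²_Set construction = ((19−9)/6)² = 2.778
te_Costume fitting = (5 + 4·11 + 17)/6 = 66/6 = 11; σ²_Costume fitting = ((17−5)/6)² = 4.000
te_Principal photography = (1 + 4·3 + 11)/6 = 24/6 = 4; σ²_Principal photography = ((11−1)/6)² = 2.778
te_Pickup shots = (10 + 4·11 + 12)/6 = 66/6 = 11; σ²_Pickup shots = ((12−10)/6)² = 0.111
te_Editing = (3 + 4·8 + 19)/6 = 54/6 = 9; σ²_Editing = ((19−3)/6)² = 7.111
te_Sound mix = (4 + 4·8 + 18)/6 = 54/6 = 9; σ²_Sound mix = ((18−4)/6)² = 5.444

Forward pass:
ES_Casting = 0; EF_Casting = 9
ES_Location scouting = 0; EF_Location scouting = 8
ES_Set construction = max(EF_Casting=9, EF_Location scouting=8) = 9; EF_Set construction = 9+14 = 23
ES_Costume fitting = max(EF_Casting=9, EF_Location scouting=8) = 9; EF_Costume fitting = 9+11 = 20
ES_Principal photography = 9; EF_Principal photography = 9+4 = 13
ES_Pickup shots = 8; EF_Pickup shots = 8+11 = 19
ES_Editing = 9; EF_Editing = 9+9 = 18
ES_Sound mix = max(EF_Set construction=23, EF_Costume fitting=20, EF_Principal photography=13, EF_Pickup shots=19, EF_Editing=18) = 23; EF_Sound mix = 23+9 = 32
Expected project duration μ = 32 weeks. Critical path: Casting → Set construction → Sound mix.

Variances on critical path: σ²_Casting=1.778, σ²_Set construction=2.778, σ²_Sound mix=5.444.
Largest is σ²_Sound mix = 5.444.

Sound mix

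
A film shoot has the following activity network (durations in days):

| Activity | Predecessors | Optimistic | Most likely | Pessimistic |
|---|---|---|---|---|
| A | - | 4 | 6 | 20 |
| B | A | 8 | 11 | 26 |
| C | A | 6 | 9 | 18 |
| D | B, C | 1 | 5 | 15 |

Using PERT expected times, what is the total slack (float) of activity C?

3 days

te_A = (4 + 4·6 + 20)/6 = 48/6 = 8
te_B = (8 + 4·11 + 26)/6 = 78/6 = 13
te_C = (6 + 4·9 + 18)/6 = 60/6 = 10
te_D = (1 + 4·5 + 15)/6 = 36/6 = 6

Forward pass:
ES_A = 0; EF_A = 8
ES_B = 8; EF_B = 8+13 = 21
ES_C = 8; EF_C = 8+10 = 18
ES_D = max(EF_B=21, EF_C=18) = 21; EF_D = 21+6 = 27
Expected project duration μ = 27 days. Critical path: A → B → D.

Backward pass:
LF_D = 27; LS_D = 27−6 = 21
LF_C = LS_D = 21; LS_C = 21−10 = 11
LF_B = LS_D = 21; LS_B = 21−13 = 8
LF_A = min(LS_B=8, LS_C=11) = 8; LS_A = 8−8 = 0
Slack_C = LS_C − ES_C = 11 − 8 = 3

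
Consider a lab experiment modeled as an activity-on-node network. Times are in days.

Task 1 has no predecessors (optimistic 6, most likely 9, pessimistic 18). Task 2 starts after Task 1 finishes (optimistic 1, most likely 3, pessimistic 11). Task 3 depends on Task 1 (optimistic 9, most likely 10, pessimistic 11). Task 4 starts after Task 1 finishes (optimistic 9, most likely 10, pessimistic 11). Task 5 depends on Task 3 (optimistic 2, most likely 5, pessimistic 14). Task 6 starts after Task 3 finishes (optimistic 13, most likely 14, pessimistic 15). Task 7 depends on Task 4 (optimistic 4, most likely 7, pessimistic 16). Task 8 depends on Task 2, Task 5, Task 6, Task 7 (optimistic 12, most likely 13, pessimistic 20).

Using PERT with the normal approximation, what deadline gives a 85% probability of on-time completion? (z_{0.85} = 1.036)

50.5 days

te_Task 1 = (6 + 4·9 + 18)/6 = 60/6 = 10; σ²_Task 1 = ((18−6)/6)² = 4.000
te_Task 2 = (1 + 4·3 + 11)/6 = 24/6 = 4; σ²_Task 2 = ((11−1)/6)² = 2.778
te_Task 3 = (9 + 4·10 + 11)/6 = 60/6 = 10; σ²_Task 3 = ((11−9)/6)² = 0.111
te_Task 4 = (9 + 4·10 + 11)/6 = 60/6 = 10; σ²_Task 4 = ((11−9)/6)² = 0.111
te_Task 5 = (2 + 4·5 + 14)/6 = 36/6 = 6; σ²_Task 5 = ((14−2)/6)² = 4.000
te_Task 6 = (13 + 4·14 + 15)/6 = 84/6 = 14; σ²_Task 6 = ((15−13)/6)² = 0.111
te_Task 7 = (4 + 4·7 + 16)/6 = 48/6 = 8; σ²_Task 7 = ((16−4)/6)² = 4.000
te_Task 8 = (12 + 4·13 + 20)/6 = 84/6 = 14; σ²_Task 8 = ((20−12)/6)² = 1.778

Forward pass:
ES_Task 1 = 0; EF_Task 1 = 10
ES_Task 2 = 10; EF_Task 2 = 10+4 = 14
ES_Task 3 = 10; EF_Task 3 = 10+10 = 20
ES_Task 4 = 10; EF_Task 4 = 10+10 = 20
ES_Task 5 = 20; EF_Task 5 = 20+6 = 26
ES_Task 6 = 20; EF_Task 6 = 20+14 = 34
ES_Task 7 = 20; EF_Task 7 = 20+8 = 28
ES_Task 8 = max(EF_Task 2=14, EF_Task 5=26, EF_Task 6=34, EF_Task 7=28) = 34; EF_Task 8 = 34+14 = 48
Expected project duration μ = 48 days. Critical path: Task 1 → Task 3 → Task 6 → Task 8.

Variance along critical path = 4.000 + 0.111 + 0.111 + 1.778 = 6.000; σ = 2.449 days.
D = μ + z·σ = 48 + 1.036·2.449 = 50.5 days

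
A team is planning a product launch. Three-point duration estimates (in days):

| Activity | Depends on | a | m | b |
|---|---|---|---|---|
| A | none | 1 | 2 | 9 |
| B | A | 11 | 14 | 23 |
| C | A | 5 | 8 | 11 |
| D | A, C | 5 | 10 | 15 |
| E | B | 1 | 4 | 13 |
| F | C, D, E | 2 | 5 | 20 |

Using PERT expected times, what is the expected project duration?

te_A = (1 + 4·2 + 9)/6 = 18/6 = 3
te_B = (11 + 4·14 + 23)/6 = 90/6 = 15
te_C = (5 + 4·8 + 11)/6 = 48/6 = 8
te_D = (5 + 4·10 + 15)/6 = 60/6 = 10
te_E = (1 + 4·4 + 13)/6 = 30/6 = 5
te_F = (2 + 4·5 + 20)/6 = 42/6 = 7

Forward pass:
ES_A = 0; EF_A = 3
ES_B = 3; EF_B = 3+15 = 18
ES_C = 3; EF_C = 3+8 = 11
ES_D = max(EF_A=3, EF_C=11) = 11; EF_D = 11+10 = 21
ES_E = 18; EF_E = 18+5 = 23
ES_F = max(EF_C=11, EF_D=21, EF_E=23) = 23; EF_F = 23+7 = 30
Expected project duration μ = 30 days. Critical path: A → B → E → F.

30 days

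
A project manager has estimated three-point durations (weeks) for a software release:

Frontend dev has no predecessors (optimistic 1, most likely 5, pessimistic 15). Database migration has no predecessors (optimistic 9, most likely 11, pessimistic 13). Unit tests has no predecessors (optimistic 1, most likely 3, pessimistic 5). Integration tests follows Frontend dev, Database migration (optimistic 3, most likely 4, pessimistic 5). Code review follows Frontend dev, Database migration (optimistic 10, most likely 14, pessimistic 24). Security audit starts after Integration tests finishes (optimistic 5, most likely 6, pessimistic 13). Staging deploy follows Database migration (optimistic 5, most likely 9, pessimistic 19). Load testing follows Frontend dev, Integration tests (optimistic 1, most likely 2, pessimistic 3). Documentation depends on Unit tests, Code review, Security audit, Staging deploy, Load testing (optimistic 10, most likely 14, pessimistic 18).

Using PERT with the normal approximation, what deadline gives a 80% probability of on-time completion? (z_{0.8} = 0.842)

42.3 weeks

te_Frontend dev = (1 + 4·5 + 15)/6 = 36/6 = 6; σ²_Frontend dev = ((15−1)/6)² = 5.444
te_Database migration = (9 + 4·11 + 13)/6 = 66/6 = 11; σ²_Database migration = ((13−9)/6)² = 0.444
te_Unit tests = (1 + 4·3 + 5)/6 = 18/6 = 3; σ²_Unit tests = ((5−1)/6)² = 0.444
te_Integration tests = (3 + 4·4 + 5)/6 = 24/6 = 4; σ²_Integration tests = ((5−3)/6)² = 0.111
te_Code review = (10 + 4·14 + 24)/6 = 90/6 = 15; σ²_Code review = ((24−10)/6)² = 5.444
te_Security audit = (5 + 4·6 + 13)/6 = 42/6 = 7; σ²_Security audit = ((13−5)/6)² = 1.778
te_Staging deploy = (5 + 4·9 + 19)/6 = 60/6 = 10; σ²_Staging deploy = ((19−5)/6)² = 5.444
te_Load testing = (1 + 4·2 + 3)/6 = 12/6 = 2; σ²_Load testing = ((3−1)/6)² = 0.111
te_Documentation = (10 + 4·14 + 18)/6 = 84/6 = 14; σ²_Documentation = ((18−10)/6)² = 1.778

Forward pass:
ES_Frontend dev = 0; EF_Frontend dev = 6
ES_Database migration = 0; EF_Database migration = 11
ES_Unit tests = 0; EF_Unit tests = 3
ES_Integration tests = max(EF_Frontend dev=6, EF_Database migration=11) = 11; EF_Integration tests = 11+4 = 15
ES_Code review = max(EF_Frontend dev=6, EF_Database migration=11) = 11; EF_Code review = 11+15 = 26
ES_Security audit = 15; EF_Security audit = 15+7 = 22
ES_Staging deploy = 11; EF_Staging deploy = 11+10 = 21
ES_Load testing = max(EF_Frontend dev=6, EF_Integration tests=15) = 15; EF_Load testing = 15+2 = 17
ES_Documentation = max(EF_Unit tests=3, EF_Code review=26, EF_Security audit=22, EF_Staging deploy=21, EF_Load testing=17) = 26; EF_Documentation = 26+14 = 40
Expected project duration μ = 40 weeks. Critical path: Database migration → Code review → Documentation.

Variance along critical path = 0.444 + 5.444 + 1.778 = 7.667; σ = 2.769 weeks.
D = μ + z·σ = 40 + 0.842·2.769 = 42.3 weeks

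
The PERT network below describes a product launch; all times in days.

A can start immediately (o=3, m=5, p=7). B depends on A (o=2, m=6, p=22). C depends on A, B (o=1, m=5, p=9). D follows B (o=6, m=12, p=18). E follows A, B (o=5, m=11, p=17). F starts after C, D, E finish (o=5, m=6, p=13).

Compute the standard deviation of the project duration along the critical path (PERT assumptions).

4.16 days

te_A = (3 + 4·5 + 7)/6 = 30/6 = 5; σ²_A = ((7−3)/6)² = 0.444
te_B = (2 + 4·6 + 22)/6 = 48/6 = 8; σ²_B = ((22−2)/6)² = 11.111
te_C = (1 + 4·5 + 9)/6 = 30/6 = 5; σ²_C = ((9−1)/6)² = 1.778
te_D = (6 + 4·12 + 18)/6 = 72/6 = 12; σ²_D = ((18−6)/6)² = 4.000
te_E = (5 + 4·11 + 17)/6 = 66/6 = 11; σ²_E = ((17−5)/6)² = 4.000
te_F = (5 + 4·6 + 13)/6 = 42/6 = 7; σ²_F = ((13−5)/6)² = 1.778

Forward pass:
ES_A = 0; EF_A = 5
ES_B = 5; EF_B = 5+8 = 13
ES_C = max(EF_A=5, EF_B=13) = 13; EF_C = 13+5 = 18
ES_D = 13; EF_D = 13+12 = 25
ES_E = max(EF_A=5, EF_B=13) = 13; EF_E = 13+11 = 24
ES_F = max(EF_C=18, EF_D=25, EF_E=24) = 25; EF_F = 25+7 = 32
Expected project duration μ = 32 days. Critical path: A → B → D → F.

Variance along critical path = 0.444 + 11.111 + 4.000 + 1.778 = 17.333
σ = √17.333 = 4.163 days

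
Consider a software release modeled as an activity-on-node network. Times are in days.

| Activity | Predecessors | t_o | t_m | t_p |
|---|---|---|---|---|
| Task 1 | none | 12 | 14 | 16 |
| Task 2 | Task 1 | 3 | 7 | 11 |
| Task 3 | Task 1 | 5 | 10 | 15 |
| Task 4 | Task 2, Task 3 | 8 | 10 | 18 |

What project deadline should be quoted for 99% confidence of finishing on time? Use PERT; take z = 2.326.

te_Task 1 = (12 + 4·14 + 16)/6 = 84/6 = 14; σ²_Task 1 = ((16−12)/6)² = 0.444
te_Task 2 = (3 + 4·7 + 11)/6 = 42/6 = 7; σ²_Task 2 = ((11−3)/6)² = 1.778
te_Task 3 = (5 + 4·10 + 15)/6 = 60/6 = 10; σ²_Task 3 = ((15−5)/6)² = 2.778
te_Task 4 = (8 + 4·10 + 18)/6 = 66/6 = 11; σ²_Task 4 = ((18−8)/6)² = 2.778

Forward pass:
ES_Task 1 = 0; EF_Task 1 = 14
ES_Task 2 = 14; EF_Task 2 = 14+7 = 21
ES_Task 3 = 14; EF_Task 3 = 14+10 = 24
ES_Task 4 = max(EF_Task 2=21, EF_Task 3=24) = 24; EF_Task 4 = 24+11 = 35
Expected project duration μ = 35 days. Critical path: Task 1 → Task 3 → Task 4.

Variance along critical path = 0.444 + 2.778 + 2.778 = 6.000; σ = 2.449 days.
D = μ + z·σ = 35 + 2.326·2.449 = 40.7 days

40.7 days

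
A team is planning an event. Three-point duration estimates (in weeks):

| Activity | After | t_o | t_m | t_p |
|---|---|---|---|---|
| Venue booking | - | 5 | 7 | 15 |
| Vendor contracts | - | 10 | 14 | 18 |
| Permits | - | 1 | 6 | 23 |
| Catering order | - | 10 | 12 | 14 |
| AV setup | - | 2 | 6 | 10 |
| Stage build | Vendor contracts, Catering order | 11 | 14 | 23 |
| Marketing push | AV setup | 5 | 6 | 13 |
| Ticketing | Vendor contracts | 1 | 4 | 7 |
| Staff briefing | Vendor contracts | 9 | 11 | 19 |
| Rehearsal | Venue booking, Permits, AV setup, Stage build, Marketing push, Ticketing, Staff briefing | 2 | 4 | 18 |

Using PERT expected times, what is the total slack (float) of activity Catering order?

2 weeks

te_Venue booking = (5 + 4·7 + 15)/6 = 48/6 = 8
te_Vendor contracts = (10 + 4·14 + 18)/6 = 84/6 = 14
te_Permits = (1 + 4·6 + 23)/6 = 48/6 = 8
te_Catering order = (10 + 4·12 + 14)/6 = 72/6 = 12
te_AV setup = (2 + 4·6 + 10)/6 = 36/6 = 6
te_Stage build = (11 + 4·14 + 23)/6 = 90/6 = 15
te_Marketing push = (5 + 4·6 + 13)/6 = 42/6 = 7
te_Ticketing = (1 + 4·4 + 7)/6 = 24/6 = 4
te_Staff briefing = (9 + 4·11 + 19)/6 = 72/6 = 12
te_Rehearsal = (2 + 4·4 + 18)/6 = 36/6 = 6

Forward pass:
ES_Venue booking = 0; EF_Venue booking = 8
ES_Vendor contracts = 0; EF_Vendor contracts = 14
ES_Permits = 0; EF_Permits = 8
ES_Catering order = 0; EF_Catering order = 12
ES_AV setup = 0; EF_AV setup = 6
ES_Stage build = max(EF_Vendor contracts=14, EF_Catering order=12) = 14; EF_Stage build = 14+15 = 29
ES_Marketing push = 6; EF_Marketing push = 6+7 = 13
ES_Ticketing = 14; EF_Ticketing = 14+4 = 18
ES_Staff briefing = 14; EF_Staff briefing = 14+12 = 26
ES_Rehearsal = max(EF_Venue booking=8, EF_Permits=8, EF_AV setup=6, EF_Stage build=29, EF_Marketing push=13, EF_Ticketing=18, EF_Staff briefing=26) = 29; EF_Rehearsal = 29+6 = 35
Expected project duration μ = 35 weeks. Critical path: Vendor contracts → Stage build → Rehearsal.

Backward pass:
LF_Rehearsal = 35; LS_Rehearsal = 35−6 = 29
LF_Staff briefing = LS_Rehearsal = 29; LS_Staff briefing = 29−12 = 17
LF_Ticketing = LS_Rehearsal = 29; LS_Ticketing = 29−4 = 25
LF_Marketing push = LS_Rehearsal = 29; LS_Marketing push = 29−7 = 22
LF_Stage build = LS_Rehearsal = 29; LS_Stage build = 29−15 = 14
LF_AV setup = min(LS_Marketing push=22, LS_Rehearsal=29) = 22; LS_AV setup = 22−6 = 16
LF_Catering order = LS_Stage build = 14; LS_Catering order = 14−12 = 2
LF_Permits = LS_Rehearsal = 29; LS_Permits = 29−8 = 21
LF_Vendor contracts = min(LS_Stage build=14, LS_Ticketing=25, LS_Staff briefing=17) = 14; LS_Vendor contracts = 14−14 = 0
LF_Venue booking = LS_Rehearsal = 29; LS_Venue booking = 29−8 = 21
Slack_Catering order = LS_Catering order − ES_Catering order = 2 − 0 = 2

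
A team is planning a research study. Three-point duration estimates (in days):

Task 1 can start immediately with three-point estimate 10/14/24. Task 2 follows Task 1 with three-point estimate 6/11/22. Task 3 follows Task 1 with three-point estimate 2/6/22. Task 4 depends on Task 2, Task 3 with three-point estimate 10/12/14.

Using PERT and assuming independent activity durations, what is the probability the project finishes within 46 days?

0.974

te_Task 1 = (10 + 4·14 + 24)/6 = 90/6 = 15; σ²_Task 1 = ((24−10)/6)² = 5.444
te_Task 2 = (6 + 4·11 + 22)/6 = 72/6 = 12; σ²_Task 2 = ((22−6)/6)² = 7.111
te_Task 3 = (2 + 4·6 + 22)/6 = 48/6 = 8; σ²_Task 3 = ((22−2)/6)² = 11.111
te_Task 4 = (10 + 4·12 + 14)/6 = 72/6 = 12; σ²_Task 4 = ((14−10)/6)² = 0.444

Forward pass:
ES_Task 1 = 0; EF_Task 1 = 15
ES_Task 2 = 15; EF_Task 2 = 15+12 = 27
ES_Task 3 = 15; EF_Task 3 = 15+8 = 23
ES_Task 4 = max(EF_Task 2=27, EF_Task 3=23) = 27; EF_Task 4 = 27+12 = 39
Expected project duration μ = 39 days. Critical path: Task 1 → Task 2 → Task 4.

Variance along critical path = 5.444 + 7.111 + 0.444 = 13.000; σ = √13.000 = 3.606 days.
Z = (46 − 39) / 3.606 = 1.941
P(T ≤ 46) = Φ(1.941) ≈ 0.974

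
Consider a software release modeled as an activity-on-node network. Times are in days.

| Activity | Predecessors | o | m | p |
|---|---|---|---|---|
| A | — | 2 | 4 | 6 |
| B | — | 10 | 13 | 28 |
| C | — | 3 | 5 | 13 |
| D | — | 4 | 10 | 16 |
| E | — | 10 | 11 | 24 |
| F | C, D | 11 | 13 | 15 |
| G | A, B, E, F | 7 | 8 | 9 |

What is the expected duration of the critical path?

te_A = (2 + 4·4 + 6)/6 = 24/6 = 4
te_B = (10 + 4·13 + 28)/6 = 90/6 = 15
te_C = (3 + 4·5 + 13)/6 = 36/6 = 6
te_D = (4 + 4·10 + 16)/6 = 60/6 = 10
te_E = (10 + 4·11 + 24)/6 = 78/6 = 13
te_F = (11 + 4·13 + 15)/6 = 78/6 = 13
te_G = (7 + 4·8 + 9)/6 = 48/6 = 8

Forward pass:
ES_A = 0; EF_A = 4
ES_B = 0; EF_B = 15
ES_C = 0; EF_C = 6
ES_D = 0; EF_D = 10
ES_E = 0; EF_E = 13
ES_F = max(EF_C=6, EF_D=10) = 10; EF_F = 10+13 = 23
ES_G = max(EF_A=4, EF_B=15, EF_E=13, EF_F=23) = 23; EF_G = 23+8 = 31
Expected project duration μ = 31 days. Critical path: D → F → G.

31 days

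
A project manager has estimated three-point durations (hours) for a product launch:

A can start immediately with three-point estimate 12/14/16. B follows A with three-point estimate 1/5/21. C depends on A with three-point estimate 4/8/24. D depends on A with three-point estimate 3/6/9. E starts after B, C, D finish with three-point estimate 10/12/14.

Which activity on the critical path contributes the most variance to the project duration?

te_A = (12 + 4·14 + 16)/6 = 84/6 = 14; σ²_A = ((16−12)/6)² = 0.444
te_B = (1 + 4·5 + 21)/6 = 42/6 = 7; σ²_B = ((21−1)/6)² = 11.111
te_C = (4 + 4·8 + 24)/6 = 60/6 = 10; σ²_C = ((24−4)/6)² = 11.111
te_D = (3 + 4·6 + 9)/6 = 36/6 = 6; σ²_D = ((9−3)/6)² = 1.000
te_E = (10 + 4·12 + 14)/6 = 72/6 = 12; σ²_E = ((14−10)/6)² = 0.444

Forward pass:
ES_A = 0; EF_A = 14
ES_B = 14; EF_B = 14+7 = 21
ES_C = 14; EF_C = 14+10 = 24
ES_D = 14; EF_D = 14+6 = 20
ES_E = max(EF_B=21, EF_C=24, EF_D=20) = 24; EF_E = 24+12 = 36
Expected project duration μ = 36 hours. Critical path: A → C → E.

Variances on critical path: σ²_A=0.444, σ²_C=11.111, σ²_E=0.444.
Largest is σ²_C = 11.111.

C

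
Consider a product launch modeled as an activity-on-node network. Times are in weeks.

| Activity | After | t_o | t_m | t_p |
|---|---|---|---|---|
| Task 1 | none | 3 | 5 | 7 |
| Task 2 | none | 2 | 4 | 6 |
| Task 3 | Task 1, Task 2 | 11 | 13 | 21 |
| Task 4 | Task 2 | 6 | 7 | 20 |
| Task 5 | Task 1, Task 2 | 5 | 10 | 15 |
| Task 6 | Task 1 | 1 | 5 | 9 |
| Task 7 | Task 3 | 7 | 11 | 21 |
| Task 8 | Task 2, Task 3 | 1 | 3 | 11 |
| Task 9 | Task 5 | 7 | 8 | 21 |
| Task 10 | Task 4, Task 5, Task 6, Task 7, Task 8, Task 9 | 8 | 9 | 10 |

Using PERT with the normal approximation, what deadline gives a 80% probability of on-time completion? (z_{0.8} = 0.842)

te_Task 1 = (3 + 4·5 + 7)/6 = 30/6 = 5; σ²_Task 1 = ((7−3)/6)² = 0.444
te_Task 2 = (2 + 4·4 + 6)/6 = 24/6 = 4; σ²_Task 2 = ((6−2)/6)² = 0.444
te_Task 3 = (11 + 4·13 + 21)/6 = 84/6 = 14; σ²_Task 3 = ((21−11)/6)² = 2.778
te_Task 4 = (6 + 4·7 + 20)/6 = 54/6 = 9; σ²_Task 4 = ((20−6)/6)² = 5.444
te_Task 5 = (5 + 4·10 + 15)/6 = 60/6 = 10; σ²_Task 5 = ((15−5)/6)² = 2.778
te_Task 6 = (1 + 4·5 + 9)/6 = 30/6 = 5; σ²_Task 6 = ((9−1)/6)² = 1.778
te_Task 7 = (7 + 4·11 + 21)/6 = 72/6 = 12; σ²_Task 7 = ((21−7)/6)² = 5.444
te_Task 8 = (1 + 4·3 + 11)/6 = 24/6 = 4; σ²_Task 8 = ((11−1)/6)² = 2.778
te_Task 9 = (7 + 4·8 + 21)/6 = 60/6 = 10; σ²_Task 9 = ((21−7)/6)² = 5.444
te_Task 10 = (8 + 4·9 + 10)/6 = 54/6 = 9; σ²_Task 10 = ((10−8)/6)² = 0.111

Forward pass:
ES_Task 1 = 0; EF_Task 1 = 5
ES_Task 2 = 0; EF_Task 2 = 4
ES_Task 3 = max(EF_Task 1=5, EF_Task 2=4) = 5; EF_Task 3 = 5+14 = 19
ES_Task 4 = 4; EF_Task 4 = 4+9 = 13
ES_Task 5 = max(EF_Task 1=5, EF_Task 2=4) = 5; EF_Task 5 = 5+10 = 15
ES_Task 6 = 5; EF_Task 6 = 5+5 = 10
ES_Task 7 = 19; EF_Task 7 = 19+12 = 31
ES_Task 8 = max(EF_Task 2=4, EF_Task 3=19) = 19; EF_Task 8 = 19+4 = 23
ES_Task 9 = 15; EF_Task 9 = 15+10 = 25
ES_Task 10 = max(EF_Task 4=13, EF_Task 5=15, EF_Task 6=10, EF_Task 7=31, EF_Task 8=23, EF_Task 9=25) = 31; EF_Task 10 = 31+9 = 40
Expected project duration μ = 40 weeks. Critical path: Task 1 → Task 3 → Task 7 → Task 10.

Variance along critical path = 0.444 + 2.778 + 5.444 + 0.111 = 8.778; σ = 2.963 weeks.
D = μ + z·σ = 40 + 0.842·2.963 = 42.5 weeks

42.5 weeks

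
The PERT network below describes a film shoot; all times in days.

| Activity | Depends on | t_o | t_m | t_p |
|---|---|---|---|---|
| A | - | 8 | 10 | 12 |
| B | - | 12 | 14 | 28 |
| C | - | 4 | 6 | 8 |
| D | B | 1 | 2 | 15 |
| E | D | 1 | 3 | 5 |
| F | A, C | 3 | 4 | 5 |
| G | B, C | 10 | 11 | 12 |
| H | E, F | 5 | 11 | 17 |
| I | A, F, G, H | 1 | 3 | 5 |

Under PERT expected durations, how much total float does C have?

te_A = (8 + 4·10 + 12)/6 = 60/6 = 10
te_B = (12 + 4·14 + 28)/6 = 96/6 = 16
te_C = (4 + 4·6 + 8)/6 = 36/6 = 6
te_D = (1 + 4·2 + 15)/6 = 24/6 = 4
te_E = (1 + 4·3 + 5)/6 = 18/6 = 3
te_F = (3 + 4·4 + 5)/6 = 24/6 = 4
te_G = (10 + 4·11 + 12)/6 = 66/6 = 11
te_H = (5 + 4·11 + 17)/6 = 66/6 = 11
te_I = (1 + 4·3 + 5)/6 = 18/6 = 3

Forward pass:
ES_A = 0; EF_A = 10
ES_B = 0; EF_B = 16
ES_C = 0; EF_C = 6
ES_D = 16; EF_D = 16+4 = 20
ES_E = 20; EF_E = 20+3 = 23
ES_F = max(EF_A=10, EF_C=6) = 10; EF_F = 10+4 = 14
ES_G = max(EF_B=16, EF_C=6) = 16; EF_G = 16+11 = 27
ES_H = max(EF_E=23, EF_F=14) = 23; EF_H = 23+11 = 34
ES_I = max(EF_A=10, EF_F=14, EF_G=27, EF_H=34) = 34; EF_I = 34+3 = 37
Expected project duration μ = 37 days. Critical path: B → D → E → H → I.

Backward pass:
LF_I = 37; LS_I = 37−3 = 34
LF_H = LS_I = 34; LS_H = 34−11 = 23
LF_G = LS_I = 34; LS_G = 34−11 = 23
LF_F = min(LS_H=23, LS_I=34) = 23; LS_F = 23−4 = 19
LF_E = LS_H = 23; LS_E = 23−3 = 20
LF_D = LS_E = 20; LS_D = 20−4 = 16
LF_C = min(LS_F=19, LS_G=23) = 19; LS_C = 19−6 = 13
LF_B = min(LS_D=16, LS_G=23) = 16; LS_B = 16−16 = 0
LF_A = min(LS_F=19, LS_I=34) = 19; LS_A = 19−10 = 9
Slack_C = LS_C − ES_C = 13 − 0 = 13

13 days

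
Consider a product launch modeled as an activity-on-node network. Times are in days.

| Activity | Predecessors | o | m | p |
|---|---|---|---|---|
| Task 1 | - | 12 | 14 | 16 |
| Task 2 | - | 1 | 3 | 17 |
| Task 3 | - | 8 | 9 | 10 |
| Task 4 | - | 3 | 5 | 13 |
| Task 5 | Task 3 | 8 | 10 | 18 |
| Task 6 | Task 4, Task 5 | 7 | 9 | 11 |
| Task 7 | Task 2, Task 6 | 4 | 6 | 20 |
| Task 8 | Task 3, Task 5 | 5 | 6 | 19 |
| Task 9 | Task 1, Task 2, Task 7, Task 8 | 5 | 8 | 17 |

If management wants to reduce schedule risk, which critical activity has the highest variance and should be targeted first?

Task 7

te_Task 1 = (12 + 4·14 + 16)/6 = 84/6 = 14; σ²_Task 1 = ((16−12)/6)² = 0.444
te_Task 2 = (1 + 4·3 + 17)/6 = 30/6 = 5; σ²_Task 2 = ((17−1)/6)² = 7.111
te_Task 3 = (8 + 4·9 + 10)/6 = 54/6 = 9; σ²_Task 3 = ((10−8)/6)² = 0.111
te_Task 4 = (3 + 4·5 + 13)/6 = 36/6 = 6; σ²_Task 4 = ((13−3)/6)² = 2.778
te_Task 5 = (8 + 4·10 + 18)/6 = 66/6 = 11; σ²_Task 5 = ((18−8)/6)² = 2.778
te_Task 6 = (7 + 4·9 + 11)/6 = 54/6 = 9; σ²_Task 6 = ((11−7)/6)² = 0.444
te_Task 7 = (4 + 4·6 + 20)/6 = 48/6 = 8; σ²_Task 7 = ((20−4)/6)² = 7.111
te_Task 8 = (5 + 4·6 + 19)/6 = 48/6 = 8; σ²_Task 8 = ((19−5)/6)² = 5.444
te_Task 9 = (5 + 4·8 + 17)/6 = 54/6 = 9; σ²_Task 9 = ((17−5)/6)² = 4.000

Forward pass:
ES_Task 1 = 0; EF_Task 1 = 14
ES_Task 2 = 0; EF_Task 2 = 5
ES_Task 3 = 0; EF_Task 3 = 9
ES_Task 4 = 0; EF_Task 4 = 6
ES_Task 5 = 9; EF_Task 5 = 9+11 = 20
ES_Task 6 = max(EF_Task 4=6, EF_Task 5=20) = 20; EF_Task 6 = 20+9 = 29
ES_Task 7 = max(EF_Task 2=5, EF_Task 6=29) = 29; EF_Task 7 = 29+8 = 37
ES_Task 8 = max(EF_Task 3=9, EF_Task 5=20) = 20; EF_Task 8 = 20+8 = 28
ES_Task 9 = max(EF_Task 1=14, EF_Task 2=5, EF_Task 7=37, EF_Task 8=28) = 37; EF_Task 9 = 37+9 = 46
Expected project duration μ = 46 days. Critical path: Task 3 → Task 5 → Task 6 → Task 7 → Task 9.

Variances on critical path: σ²_Task 3=0.111, σ²_Task 5=2.778, σ²_Task 6=0.444, σ²_Task 7=7.111, σ²_Task 9=4.000.
Largest is σ²_Task 7 = 7.111.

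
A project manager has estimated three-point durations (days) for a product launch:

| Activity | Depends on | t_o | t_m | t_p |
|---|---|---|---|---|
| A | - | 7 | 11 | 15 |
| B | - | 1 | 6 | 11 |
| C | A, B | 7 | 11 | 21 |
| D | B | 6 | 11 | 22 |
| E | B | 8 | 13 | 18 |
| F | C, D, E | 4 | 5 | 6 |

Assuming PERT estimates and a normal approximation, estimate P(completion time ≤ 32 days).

te_A = (7 + 4·11 + 15)/6 = 66/6 = 11; σ²_A = ((15−7)/6)² = 1.778
te_B = (1 + 4·6 + 11)/6 = 36/6 = 6; σ²_B = ((11−1)/6)² = 2.778
te_C = (7 + 4·11 + 21)/6 = 72/6 = 12; σ²_C = ((21−7)/6)² = 5.444
te_D = (6 + 4·11 + 22)/6 = 72/6 = 12; σ²_D = ((22−6)/6)² = 7.111
te_E = (8 + 4·13 + 18)/6 = 78/6 = 13; σ²_E = ((18−8)/6)² = 2.778
te_F = (4 + 4·5 + 6)/6 = 30/6 = 5; σ²_F = ((6−4)/6)² = 0.111

Forward pass:
ES_A = 0; EF_A = 11
ES_B = 0; EF_B = 6
ES_C = max(EF_A=11, EF_B=6) = 11; EF_C = 11+12 = 23
ES_D = 6; EF_D = 6+12 = 18
ES_E = 6; EF_E = 6+13 = 19
ES_F = max(EF_C=23, EF_D=18, EF_E=19) = 23; EF_F = 23+5 = 28
Expected project duration μ = 28 days. Critical path: A → C → F.

Variance along critical path = 1.778 + 5.444 + 0.111 = 7.333; σ = √7.333 = 2.708 days.
Z = (32 − 28) / 2.708 = 1.477
P(T ≤ 32) = Φ(1.477) ≈ 0.930

0.930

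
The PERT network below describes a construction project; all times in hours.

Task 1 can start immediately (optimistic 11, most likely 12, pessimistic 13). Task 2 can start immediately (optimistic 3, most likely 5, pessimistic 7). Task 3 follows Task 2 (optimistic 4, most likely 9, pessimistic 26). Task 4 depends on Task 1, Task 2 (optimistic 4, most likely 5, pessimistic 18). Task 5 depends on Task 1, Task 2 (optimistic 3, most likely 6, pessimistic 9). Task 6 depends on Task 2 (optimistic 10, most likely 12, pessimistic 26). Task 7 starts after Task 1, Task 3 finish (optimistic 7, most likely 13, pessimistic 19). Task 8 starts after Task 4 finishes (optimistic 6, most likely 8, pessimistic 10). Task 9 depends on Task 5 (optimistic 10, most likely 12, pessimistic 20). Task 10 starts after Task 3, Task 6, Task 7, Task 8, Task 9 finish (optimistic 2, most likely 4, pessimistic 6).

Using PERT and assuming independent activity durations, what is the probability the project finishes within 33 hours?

te_Task 1 = (11 + 4·12 + 13)/6 = 72/6 = 12; σ²_Task 1 = ((13−11)/6)² = 0.111
te_Task 2 = (3 + 4·5 + 7)/6 = 30/6 = 5; σ²_Task 2 = ((7−3)/6)² = 0.444
te_Task 3 = (4 + 4·9 + 26)/6 = 66/6 = 11; σ²_Task 3 = ((26−4)/6)² = 13.444
te_Task 4 = (4 + 4·5 + 18)/6 = 42/6 = 7; σ²_Task 4 = ((18−4)/6)² = 5.444
te_Task 5 = (3 + 4·6 + 9)/6 = 36/6 = 6; σ²_Task 5 = ((9−3)/6)² = 1.000
te_Task 6 = (10 + 4·12 + 26)/6 = 84/6 = 14; σ²_Task 6 = ((26−10)/6)² = 7.111
te_Task 7 = (7 + 4·13 + 19)/6 = 78/6 = 13; σ²_Task 7 = ((19−7)/6)² = 4.000
te_Task 8 = (6 + 4·8 + 10)/6 = 48/6 = 8; σ²_Task 8 = ((10−6)/6)² = 0.444
te_Task 9 = (10 + 4·12 + 20)/6 = 78/6 = 13; σ²_Task 9 = ((20−10)/6)² = 2.778
te_Task 10 = (2 + 4·4 + 6)/6 = 24/6 = 4; σ²_Task 10 = ((6−2)/6)² = 0.444

Forward pass:
ES_Task 1 = 0; EF_Task 1 = 12
ES_Task 2 = 0; EF_Task 2 = 5
ES_Task 3 = 5; EF_Task 3 = 5+11 = 16
ES_Task 4 = max(EF_Task 1=12, EF_Task 2=5) = 12; EF_Task 4 = 12+7 = 19
ES_Task 5 = max(EF_Task 1=12, EF_Task 2=5) = 12; EF_Task 5 = 12+6 = 18
ES_Task 6 = 5; EF_Task 6 = 5+14 = 19
ES_Task 7 = max(EF_Task 1=12, EF_Task 3=16) = 16; EF_Task 7 = 16+13 = 29
ES_Task 8 = 19; EF_Task 8 = 19+8 = 27
ES_Task 9 = 18; EF_Task 9 = 18+13 = 31
ES_Task 10 = max(EF_Task 3=16, EF_Task 6=19, EF_Task 7=29, EF_Task 8=27, EF_Task 9=31) = 31; EF_Task 10 = 31+4 = 35
Expected project duration μ = 35 hours. Critical path: Task 1 → Task 5 → Task 9 → Task 10.

Variance along critical path = 0.111 + 1.000 + 2.778 + 0.444 = 4.333; σ = √4.333 = 2.082 hours.
Z = (33 − 35) / 2.082 = -0.961
P(T ≤ 33) = Φ(-0.961) ≈ 0.168

0.168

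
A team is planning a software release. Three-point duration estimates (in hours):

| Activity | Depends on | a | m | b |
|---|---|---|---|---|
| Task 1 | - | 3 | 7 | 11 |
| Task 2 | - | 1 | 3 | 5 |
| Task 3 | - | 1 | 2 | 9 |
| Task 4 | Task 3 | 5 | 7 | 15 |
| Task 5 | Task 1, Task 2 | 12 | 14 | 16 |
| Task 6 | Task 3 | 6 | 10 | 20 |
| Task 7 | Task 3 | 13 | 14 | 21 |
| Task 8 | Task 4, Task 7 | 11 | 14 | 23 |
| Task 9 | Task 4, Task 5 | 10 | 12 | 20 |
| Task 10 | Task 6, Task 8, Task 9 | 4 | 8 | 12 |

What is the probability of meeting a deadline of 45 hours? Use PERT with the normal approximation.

0.875

te_Task 1 = (3 + 4·7 + 11)/6 = 42/6 = 7; σ²_Task 1 = ((11−3)/6)² = 1.778
te_Task 2 = (1 + 4·3 + 5)/6 = 18/6 = 3; σ²_Task 2 = ((5−1)/6)² = 0.444
te_Task 3 = (1 + 4·2 + 9)/6 = 18/6 = 3; σ²_Task 3 = ((9−1)/6)² = 1.778
te_Task 4 = (5 + 4·7 + 15)/6 = 48/6 = 8; σ²_Task 4 = ((15−5)/6)² = 2.778
te_Task 5 = (12 + 4·14 + 16)/6 = 84/6 = 14; σ²_Task 5 = ((16−12)/6)² = 0.444
te_Task 6 = (6 + 4·10 + 20)/6 = 66/6 = 11; σ²_Task 6 = ((20−6)/6)² = 5.444
te_Task 7 = (13 + 4·14 + 21)/6 = 90/6 = 15; σ²_Task 7 = ((21−13)/6)² = 1.778
te_Task 8 = (11 + 4·14 + 23)/6 = 90/6 = 15; σ²_Task 8 = ((23−11)/6)² = 4.000
te_Task 9 = (10 + 4·12 + 20)/6 = 78/6 = 13; σ²_Task 9 = ((20−10)/6)² = 2.778
te_Task 10 = (4 + 4·8 + 12)/6 = 48/6 = 8; σ²_Task 10 = ((12−4)/6)² = 1.778

Forward pass:
ES_Task 1 = 0; EF_Task 1 = 7
ES_Task 2 = 0; EF_Task 2 = 3
ES_Task 3 = 0; EF_Task 3 = 3
ES_Task 4 = 3; EF_Task 4 = 3+8 = 11
ES_Task 5 = max(EF_Task 1=7, EF_Task 2=3) = 7; EF_Task 5 = 7+14 = 21
ES_Task 6 = 3; EF_Task 6 = 3+11 = 14
ES_Task 7 = 3; EF_Task 7 = 3+15 = 18
ES_Task 8 = max(EF_Task 4=11, EF_Task 7=18) = 18; EF_Task 8 = 18+15 = 33
ES_Task 9 = max(EF_Task 4=11, EF_Task 5=21) = 21; EF_Task 9 = 21+13 = 34
ES_Task 10 = max(EF_Task 6=14, EF_Task 8=33, EF_Task 9=34) = 34; EF_Task 10 = 34+8 = 42
Expected project duration μ = 42 hours. Critical path: Task 1 → Task 5 → Task 9 → Task 10.

Variance along critical path = 1.778 + 0.444 + 2.778 + 1.778 = 6.778; σ = √6.778 = 2.603 hours.
Z = (45 − 42) / 2.603 = 1.152
P(T ≤ 45) = Φ(1.152) ≈ 0.875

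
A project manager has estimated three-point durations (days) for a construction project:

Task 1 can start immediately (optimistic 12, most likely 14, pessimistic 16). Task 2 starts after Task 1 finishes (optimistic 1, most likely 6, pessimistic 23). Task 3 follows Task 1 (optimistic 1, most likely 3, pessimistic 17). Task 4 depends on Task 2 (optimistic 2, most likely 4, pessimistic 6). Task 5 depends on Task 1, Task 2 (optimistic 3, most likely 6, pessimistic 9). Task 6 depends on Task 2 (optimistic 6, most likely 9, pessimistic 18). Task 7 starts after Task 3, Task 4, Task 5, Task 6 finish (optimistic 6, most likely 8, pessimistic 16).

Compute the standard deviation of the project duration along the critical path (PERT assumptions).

4.55 days

te_Task 1 = (12 + 4·14 + 16)/6 = 84/6 = 14; σ²_Task 1 = ((16−12)/6)² = 0.444
te_Task 2 = (1 + 4·6 + 23)/6 = 48/6 = 8; σ²_Task 2 = ((23−1)/6)² = 13.444
te_Task 3 = (1 + 4·3 + 17)/6 = 30/6 = 5; σ²_Task 3 = ((17−1)/6)² = 7.111
te_Task 4 = (2 + 4·4 + 6)/6 = 24/6 = 4; σ²_Task 4 = ((6−2)/6)² = 0.444
te_Task 5 = (3 + 4·6 + 9)/6 = 36/6 = 6; σ²_Task 5 = ((9−3)/6)² = 1.000
te_Task 6 = (6 + 4·9 + 18)/6 = 60/6 = 10; σ²_Task 6 = ((18−6)/6)² = 4.000
te_Task 7 = (6 + 4·8 + 16)/6 = 54/6 = 9; σ²_Task 7 = ((16−6)/6)² = 2.778

Forward pass:
ES_Task 1 = 0; EF_Task 1 = 14
ES_Task 2 = 14; EF_Task 2 = 14+8 = 22
ES_Task 3 = 14; EF_Task 3 = 14+5 = 19
ES_Task 4 = 22; EF_Task 4 = 22+4 = 26
ES_Task 5 = max(EF_Task 1=14, EF_Task 2=22) = 22; EF_Task 5 = 22+6 = 28
ES_Task 6 = 22; EF_Task 6 = 22+10 = 32
ES_Task 7 = max(EF_Task 3=19, EF_Task 4=26, EF_Task 5=28, EF_Task 6=32) = 32; EF_Task 7 = 32+9 = 41
Expected project duration μ = 41 days. Critical path: Task 1 → Task 2 → Task 6 → Task 7.

Variance along critical path = 0.444 + 13.444 + 4.000 + 2.778 = 20.667
σ = √20.667 = 4.546 days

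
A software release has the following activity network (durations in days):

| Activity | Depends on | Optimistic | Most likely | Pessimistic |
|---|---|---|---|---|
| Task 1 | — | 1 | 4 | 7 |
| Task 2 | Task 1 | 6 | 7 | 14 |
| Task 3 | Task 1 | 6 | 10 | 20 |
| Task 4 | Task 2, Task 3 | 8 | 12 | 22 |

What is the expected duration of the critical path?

te_Task 1 = (1 + 4·4 + 7)/6 = 24/6 = 4
te_Task 2 = (6 + 4·7 + 14)/6 = 48/6 = 8
te_Task 3 = (6 + 4·10 + 20)/6 = 66/6 = 11
te_Task 4 = (8 + 4·12 + 22)/6 = 78/6 = 13

Forward pass:
ES_Task 1 = 0; EF_Task 1 = 4
ES_Task 2 = 4; EF_Task 2 = 4+8 = 12
ES_Task 3 = 4; EF_Task 3 = 4+11 = 15
ES_Task 4 = max(EF_Task 2=12, EF_Task 3=15) = 15; EF_Task 4 = 15+13 = 28
Expected project duration μ = 28 days. Critical path: Task 1 → Task 3 → Task 4.

28 days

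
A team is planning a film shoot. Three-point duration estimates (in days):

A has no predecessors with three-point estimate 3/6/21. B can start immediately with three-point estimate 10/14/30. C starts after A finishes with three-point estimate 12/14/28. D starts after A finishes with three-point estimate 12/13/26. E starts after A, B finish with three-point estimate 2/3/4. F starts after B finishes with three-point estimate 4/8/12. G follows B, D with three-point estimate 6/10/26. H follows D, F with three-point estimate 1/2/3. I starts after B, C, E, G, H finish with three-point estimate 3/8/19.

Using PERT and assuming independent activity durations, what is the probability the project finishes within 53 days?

te_A = (3 + 4·6 + 21)/6 = 48/6 = 8; σ²_A = ((21−3)/6)² = 9.000
te_B = (10 + 4·14 + 30)/6 = 96/6 = 16; σ²_B = ((30−10)/6)² = 11.111
te_C = (12 + 4·14 + 28)/6 = 96/6 = 16; σ²_C = ((28−12)/6)² = 7.111
te_D = (12 + 4·13 + 26)/6 = 90/6 = 15; σ²_D = ((26−12)/6)² = 5.444
te_E = (2 + 4·3 + 4)/6 = 18/6 = 3; σ²_E = ((4−2)/6)² = 0.111
te_F = (4 + 4·8 + 12)/6 = 48/6 = 8; σ²_F = ((12−4)/6)² = 1.778
te_G = (6 + 4·10 + 26)/6 = 72/6 = 12; σ²_G = ((26−6)/6)² = 11.111
te_H = (1 + 4·2 + 3)/6 = 12/6 = 2; σ²_H = ((3−1)/6)² = 0.111
te_I = (3 + 4·8 + 19)/6 = 54/6 = 9; σ²_I = ((19−3)/6)² = 7.111

Forward pass:
ES_A = 0; EF_A = 8
ES_B = 0; EF_B = 16
ES_C = 8; EF_C = 8+16 = 24
ES_D = 8; EF_D = 8+15 = 23
ES_E = max(EF_A=8, EF_B=16) = 16; EF_E = 16+3 = 19
ES_F = 16; EF_F = 16+8 = 24
ES_G = max(EF_B=16, EF_D=23) = 23; EF_G = 23+12 = 35
ES_H = max(EF_D=23, EF_F=24) = 24; EF_H = 24+2 = 26
ES_I = max(EF_B=16, EF_C=24, EF_E=19, EF_G=35, EF_H=26) = 35; EF_I = 35+9 = 44
Expected project duration μ = 44 days. Critical path: A → D → G → I.

Variance along critical path = 9.000 + 5.444 + 11.111 + 7.111 = 32.667; σ = √32.667 = 5.715 days.
Z = (53 − 44) / 5.715 = 1.575
P(T ≤ 53) = Φ(1.575) ≈ 0.942

0.942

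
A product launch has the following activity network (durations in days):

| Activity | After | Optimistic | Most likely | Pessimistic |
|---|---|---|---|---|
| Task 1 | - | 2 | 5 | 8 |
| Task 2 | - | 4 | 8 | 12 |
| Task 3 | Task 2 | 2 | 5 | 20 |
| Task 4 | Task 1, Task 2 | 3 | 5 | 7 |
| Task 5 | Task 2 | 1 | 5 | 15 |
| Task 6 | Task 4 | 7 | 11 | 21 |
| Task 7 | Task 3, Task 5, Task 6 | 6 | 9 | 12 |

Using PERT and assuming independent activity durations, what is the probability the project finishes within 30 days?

0.087

te_Task 1 = (2 + 4·5 + 8)/6 = 30/6 = 5; σ²_Task 1 = ((8−2)/6)² = 1.000
te_Task 2 = (4 + 4·8 + 12)/6 = 48/6 = 8; σ²_Task 2 = ((12−4)/6)² = 1.778
te_Task 3 = (2 + 4·5 + 20)/6 = 42/6 = 7; σ²_Task 3 = ((20−2)/6)² = 9.000
te_Task 4 = (3 + 4·5 + 7)/6 = 30/6 = 5; σ²_Task 4 = ((7−3)/6)² = 0.444
te_Task 5 = (1 + 4·5 + 15)/6 = 36/6 = 6; σ²_Task 5 = ((15−1)/6)² = 5.444
te_Task 6 = (7 + 4·11 + 21)/6 = 72/6 = 12; σ²_Task 6 = ((21−7)/6)² = 5.444
te_Task 7 = (6 + 4·9 + 12)/6 = 54/6 = 9; σ²_Task 7 = ((12−6)/6)² = 1.000

Forward pass:
ES_Task 1 = 0; EF_Task 1 = 5
ES_Task 2 = 0; EF_Task 2 = 8
ES_Task 3 = 8; EF_Task 3 = 8+7 = 15
ES_Task 4 = max(EF_Task 1=5, EF_Task 2=8) = 8; EF_Task 4 = 8+5 = 13
ES_Task 5 = 8; EF_Task 5 = 8+6 = 14
ES_Task 6 = 13; EF_Task 6 = 13+12 = 25
ES_Task 7 = max(EF_Task 3=15, EF_Task 5=14, EF_Task 6=25) = 25; EF_Task 7 = 25+9 = 34
Expected project duration μ = 34 days. Critical path: Task 2 → Task 4 → Task 6 → Task 7.

Variance along critical path = 1.778 + 0.444 + 5.444 + 1.000 = 8.667; σ = √8.667 = 2.944 days.
Z = (30 − 34) / 2.944 = -1.359
P(T ≤ 30) = Φ(-1.359) ≈ 0.087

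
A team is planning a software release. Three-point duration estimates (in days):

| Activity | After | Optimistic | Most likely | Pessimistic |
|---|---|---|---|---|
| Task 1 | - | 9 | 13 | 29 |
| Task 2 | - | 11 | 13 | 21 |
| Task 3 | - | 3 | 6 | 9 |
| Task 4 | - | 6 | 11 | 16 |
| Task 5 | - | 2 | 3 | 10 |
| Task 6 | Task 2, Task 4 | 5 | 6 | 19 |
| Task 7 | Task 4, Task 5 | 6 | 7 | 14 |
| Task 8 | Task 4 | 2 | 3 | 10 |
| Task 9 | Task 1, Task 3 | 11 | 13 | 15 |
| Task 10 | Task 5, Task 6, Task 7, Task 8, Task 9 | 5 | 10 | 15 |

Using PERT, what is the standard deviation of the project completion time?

3.79 days

te_Task 1 = (9 + 4·13 + 29)/6 = 90/6 = 15; σ²_Task 1 = ((29−9)/6)² = 11.111
te_Task 2 = (11 + 4·13 + 21)/6 = 84/6 = 14; σ²_Task 2 = ((21−11)/6)² = 2.778
te_Task 3 = (3 + 4·6 + 9)/6 = 36/6 = 6; σ²_Task 3 = ((9−3)/6)² = 1.000
te_Task 4 = (6 + 4·11 + 16)/6 = 66/6 = 11; σ²_Task 4 = ((16−6)/6)² = 2.778
te_Task 5 = (2 + 4·3 + 10)/6 = 24/6 = 4; σ²_Task 5 = ((10−2)/6)² = 1.778
te_Task 6 = (5 + 4·6 + 19)/6 = 48/6 = 8; σ²_Task 6 = ((19−5)/6)² = 5.444
te_Task 7 = (6 + 4·7 + 14)/6 = 48/6 = 8; σ²_Task 7 = ((14−6)/6)² = 1.778
te_Task 8 = (2 + 4·3 + 10)/6 = 24/6 = 4; σ²_Task 8 = ((10−2)/6)² = 1.778
te_Task 9 = (11 + 4·13 + 15)/6 = 78/6 = 13; σ²_Task 9 = ((15−11)/6)² = 0.444
te_Task 10 = (5 + 4·10 + 15)/6 = 60/6 = 10; σ²_Task 10 = ((15−5)/6)² = 2.778

Forward pass:
ES_Task 1 = 0; EF_Task 1 = 15
ES_Task 2 = 0; EF_Task 2 = 14
ES_Task 3 = 0; EF_Task 3 = 6
ES_Task 4 = 0; EF_Task 4 = 11
ES_Task 5 = 0; EF_Task 5 = 4
ES_Task 6 = max(EF_Task 2=14, EF_Task 4=11) = 14; EF_Task 6 = 14+8 = 22
ES_Task 7 = max(EF_Task 4=11, EF_Task 5=4) = 11; EF_Task 7 = 11+8 = 19
ES_Task 8 = 11; EF_Task 8 = 11+4 = 15
ES_Task 9 = max(EF_Task 1=15, EF_Task 3=6) = 15; EF_Task 9 = 15+13 = 28
ES_Task 10 = max(EF_Task 5=4, EF_Task 6=22, EF_Task 7=19, EF_Task 8=15, EF_Task 9=28) = 28; EF_Task 10 = 28+10 = 38
Expected project duration μ = 38 days. Critical path: Task 1 → Task 9 → Task 10.

Variance along critical path = 11.111 + 0.444 + 2.778 = 14.333
σ = √14.333 = 3.786 days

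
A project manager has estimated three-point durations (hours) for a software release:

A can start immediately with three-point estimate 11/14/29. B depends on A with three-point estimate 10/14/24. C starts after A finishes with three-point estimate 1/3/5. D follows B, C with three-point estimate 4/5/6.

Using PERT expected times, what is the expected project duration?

te_A = (11 + 4·14 + 29)/6 = 96/6 = 16
te_B = (10 + 4·14 + 24)/6 = 90/6 = 15
te_C = (1 + 4·3 + 5)/6 = 18/6 = 3
te_D = (4 + 4·5 + 6)/6 = 30/6 = 5

Forward pass:
ES_A = 0; EF_A = 16
ES_B = 16; EF_B = 16+15 = 31
ES_C = 16; EF_C = 16+3 = 19
ES_D = max(EF_B=31, EF_C=19) = 31; EF_D = 31+5 = 36
Expected project duration μ = 36 hours. Critical path: A → B → D.

36 hours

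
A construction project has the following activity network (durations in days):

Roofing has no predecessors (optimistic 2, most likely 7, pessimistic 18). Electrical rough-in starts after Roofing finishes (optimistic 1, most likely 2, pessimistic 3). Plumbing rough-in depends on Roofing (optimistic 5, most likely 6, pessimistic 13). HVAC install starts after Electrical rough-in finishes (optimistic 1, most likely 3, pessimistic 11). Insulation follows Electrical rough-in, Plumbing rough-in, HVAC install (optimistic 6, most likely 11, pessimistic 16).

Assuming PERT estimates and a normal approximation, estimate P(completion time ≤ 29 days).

0.810

te_Roofing = (2 + 4·7 + 18)/6 = 48/6 = 8; σ²_Roofing = ((18−2)/6)² = 7.111
te_Electrical rough-in = (1 + 4·2 + 3)/6 = 12/6 = 2; σ²_Electrical rough-in = ((3−1)/6)² = 0.111
te_Plumbing rough-in = (5 + 4·6 + 13)/6 = 42/6 = 7; σ²_Plumbing rough-in = ((13−5)/6)² = 1.778
te_HVAC install = (1 + 4·3 + 11)/6 = 24/6 = 4; σ²_HVAC install = ((11−1)/6)² = 2.778
te_Insulation = (6 + 4·11 + 16)/6 = 66/6 = 11; σ²_Insulation = ((16−6)/6)² = 2.778

Forward pass:
ES_Roofing = 0; EF_Roofing = 8
ES_Electrical rough-in = 8; EF_Electrical rough-in = 8+2 = 10
ES_Plumbing rough-in = 8; EF_Plumbing rough-in = 8+7 = 15
ES_HVAC install = 10; EF_HVAC install = 10+4 = 14
ES_Insulation = max(EF_Electrical rough-in=10, EF_Plumbing rough-in=15, EF_HVAC install=14) = 15; EF_Insulation = 15+11 = 26
Expected project duration μ = 26 days. Critical path: Roofing → Plumbing rough-in → Insulation.

Variance along critical path = 7.111 + 1.778 + 2.778 = 11.667; σ = √11.667 = 3.416 days.
Z = (29 − 26) / 3.416 = 0.878
P(T ≤ 29) = Φ(0.878) ≈ 0.810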